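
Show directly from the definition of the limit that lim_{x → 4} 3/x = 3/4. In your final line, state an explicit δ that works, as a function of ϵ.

δ = min(2, (8/3)ϵ)

Let ϵ > 0 be given. We seek δ > 0 such that 0 < |x − 4| < δ implies |3/x − (3/4)| < ϵ.
|3/x − (3/4)| = 3·|4 − x|/(4·|x|) = 3|x − 4|/(4|x|).
Require δ ≤ 2 so that |x| > 4 − 2 = 2, hence 4|x| > 8.
Then |3/x − (3/4)| < 3|x − 4|/8, which is < ϵ when |x − 4| < (8/3)ϵ.
Take δ = min(2, (8/3)ϵ). Then 0 < |x − 4| < δ gives both |x − 4| < 2 and |x − 4| < (8/3)ϵ, so |3/x − (3/4)| < ϵ.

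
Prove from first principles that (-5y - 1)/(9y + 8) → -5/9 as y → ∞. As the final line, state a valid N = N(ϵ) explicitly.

N = (31/81)/ϵ

Suppose ϵ > 0. We seek N > 0 such that y > N implies |(-5y - 1)/(9y + 8) + 5/9| < ϵ.
(-5y - 1)/(9y + 8) + 5/9 = (9(-5y - 1) − (-5)(9y + 8)) / (9(9y + 8)) = 31/(9(9y + 8)).
For y > 0 we have 9y + 8 > 9y, so |(-5y - 1)/(9y + 8) + 5/9| = 31/(9(9y + 8)) < 31/(9·9y) = (31/81)/y.
Thus |(-5y - 1)/(9y + 8) + 5/9| < ϵ whenever y > (31/81)/ϵ.
Take N = (31/81)/ϵ. If y > N then |(-5y - 1)/(9y + 8) + 5/9| < (31/81)/y < ϵ.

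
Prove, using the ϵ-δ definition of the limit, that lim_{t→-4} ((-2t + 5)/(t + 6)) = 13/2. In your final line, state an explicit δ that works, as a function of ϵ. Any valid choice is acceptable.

Suppose ϵ > 0. We want δ > 0 with 0 < |t + 4| < δ ⇒ |(-2t + 5)/(t + 6) − (13/2)| < ϵ.
Combining over a common denominator, (-2t + 5)/(t + 6) − (13/2) = [(-2t + 5)·2 − 13·(t + 6)] / [2·(t + 6)] = -17(t + 4) / (2(t + 6)).
So |(-2t + 5)/(t + 6) − (13/2)| = 17|t + 4| / (2·|t + 6|).
Restrict δ ≤ 1. Then |t + 4| < 1 gives |t + 6| = |(t + 4) + 2| ≥ 2 − 1 = 1.
Hence |(-2t + 5)/(t + 6) − (13/2)| < 17|t + 4|/(2·1) = (17/2)|t + 4|, which is < ϵ once |t + 4| < (2/17)ϵ.
Take δ = min(1, (2/17)ϵ). Then 0 < |t + 4| < δ forces both bounds, so |(-2t + 5)/(t + 6) − (13/2)| < ϵ.

δ = min(1, (2/17)ϵ)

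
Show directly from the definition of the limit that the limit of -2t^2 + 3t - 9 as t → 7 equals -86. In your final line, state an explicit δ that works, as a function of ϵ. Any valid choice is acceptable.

δ = min(1, ϵ/27)

Let ϵ > 0. We want δ > 0 such that 0 < |t − 7| < δ implies |(-2t^2 + 3t - 9) + 86| < ϵ.
(-2t^2 + 3t - 9) + 86 = -2t^2 + 3t + 77 = (t − 7)(-2t - 11).
So |(-2t^2 + 3t - 9) + 86| = |t − 7|·|-2t - 11|.
Assume first that |t − 7| < 1, so |t| < 8. Then |-2t - 11| ≤ 2·8 + 11 = 27.
Hence |(-2t^2 + 3t - 9) + 86| ≤ 27|t − 7| < ϵ provided |t − 7| < ϵ/27.
Choosing δ = min(1, ϵ/27) ensures both conditions, hence |(-2t^2 + 3t - 9) + 86| < ϵ.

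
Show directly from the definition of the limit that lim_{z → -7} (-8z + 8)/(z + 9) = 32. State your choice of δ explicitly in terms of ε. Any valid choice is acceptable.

Fix ε > 0. We want δ > 0 with 0 < |z + 7| < δ ⇒ |(-8z + 8)/(z + 9) − 32| < ε.
Combining over a common denominator, (-8z + 8)/(z + 9) − 32 = [(-8z + 8)·2 − 64·(z + 9)] / [2·(z + 9)] = -80(z + 7) / (2(z + 9)).
So |(-8z + 8)/(z + 9) − 32| = 80|z + 7| / (2·|z + 9|).
Restrict δ ≤ 1. Then |z + 7| < 1 gives |z + 9| = |(z + 7) + 2| ≥ 2 − 1 = 1.
Hence |(-8z + 8)/(z + 9) − 32| < 80|z + 7|/(2·1) = 40|z + 7|, which is < ε once |z + 7| < (1/40)ε.
Take δ = min(1, (1/40)ε). Then 0 < |z + 7| < δ forces both bounds, so |(-8z + 8)/(z + 9) − 32| < ε.

δ = min(1, (1/40)ε)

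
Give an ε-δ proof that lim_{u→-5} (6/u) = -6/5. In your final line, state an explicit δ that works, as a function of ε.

Let ε > 0. We seek δ > 0 such that 0 < |u + 5| < δ implies |6/u + 6/5| < ε.
|6/u + 6/5| = 6·|-5 − u|/(5·|u|) = 6|u + 5|/(5|u|).
Require δ ≤ 5/2 so that |u| > 5 − 5/2 = 5/2, hence 5|u| > 25/2.
Then |6/u + 6/5| < 6|u + 5|/(25/2), which is < ε when |u + 5| < (25/12)ε.
Take δ = min(5/2, (25/12)ε). Then 0 < |u + 5| < δ gives both |u + 5| < 5/2 and |u + 5| < (25/12)ε, so |6/u + 6/5| < ε.

δ = min(5/2, (25/12)ε)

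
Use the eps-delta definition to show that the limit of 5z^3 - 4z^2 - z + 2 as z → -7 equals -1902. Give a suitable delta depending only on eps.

delta = min(1, eps/904)

Fix eps > 0. We want delta > 0 such that 0 < |z + 7| < delta implies |(5z^3 - 4z^2 - z + 2) + 1902| < eps.
(5z^3 - 4z^2 - z + 2) + 1902 = 5z^3 - 4z^2 - z + 1904 = (z + 7)(5z^2 - 39z + 272).
So |(5z^3 - 4z^2 - z + 2) + 1902| = |z + 7|·|5z^2 - 39z + 272|.
Assume first that |z + 7| < 1, so |z| < 8. Then |5z^2 - 39z + 272| ≤ 5·8^2 + 39·8 + 272 = 904.
Hence |(5z^3 - 4z^2 - z + 2) + 1902| ≤ 904|z + 7| < eps provided |z + 7| < eps/904.
Take delta = min(1, eps/904). Then 0 < |z + 7| < delta gives both |z + 7| < 1 and |z + 7| < eps/904, so |(5z^3 - 4z^2 - z + 2) + 1902| < eps.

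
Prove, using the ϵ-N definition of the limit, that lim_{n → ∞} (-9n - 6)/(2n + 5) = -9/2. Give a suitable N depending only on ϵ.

N = (33/4)/ϵ

Let ϵ > 0. For n ≥ 1, |(-9n - 6)/(2n + 5) + 9/2| = |33|/(2(2n + 5)) = 33/(2(2n + 5)).
Since 2n + 5 ≥ 2n for n ≥ 1, this is ≤ 33/(2·2n) = (33/4)/n.
So |(-9n - 6)/(2n + 5) + 9/2| < ϵ whenever n > (33/4)/ϵ.
Take N = (33/4)/ϵ. If n > N then |(-9n - 6)/(2n + 5) + 9/2| ≤ (33/4)/n < ϵ.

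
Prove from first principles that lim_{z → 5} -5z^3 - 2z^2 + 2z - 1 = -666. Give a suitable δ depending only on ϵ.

Suppose ϵ > 0. We want δ > 0 such that 0 < |z − 5| < δ implies |(-5z^3 - 2z^2 + 2z - 1) + 666| < ϵ.
(-5z^3 - 2z^2 + 2z - 1) + 666 = -5z^3 - 2z^2 + 2z + 665 = (z − 5)(-5z^2 - 27z - 133).
So |(-5z^3 - 2z^2 + 2z - 1) + 666| = |z − 5|·|-5z^2 - 27z - 133|.
Assume first that |z − 5| < 1, so |z| < 6. Then |-5z^2 - 27z - 133| ≤ 5·6^2 + 27·6 + 133 = 475.
Hence |(-5z^3 - 2z^2 + 2z - 1) + 666| ≤ 475|z − 5| < ϵ provided |z − 5| < ϵ/475.
Choosing δ = min(1, ϵ/475) ensures both conditions, hence |(-5z^3 - 2z^2 + 2z - 1) + 666| < ϵ.

δ = min(1, ϵ/475)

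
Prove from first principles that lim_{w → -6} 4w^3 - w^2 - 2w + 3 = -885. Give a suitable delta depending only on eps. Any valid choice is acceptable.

delta = min(1, eps/519)

Let eps > 0 be given. We want delta > 0 such that 0 < |w + 6| < delta implies |(4w^3 - w^2 - 2w + 3) + 885| < eps.
(4w^3 - w^2 - 2w + 3) + 885 = 4w^3 - w^2 - 2w + 888 = (w + 6)(4w^2 - 25w + 148).
So |(4w^3 - w^2 - 2w + 3) + 885| = |w + 6|·|4w^2 - 25w + 148|.
Assume first that |w + 6| < 1, so |w| < 7. Then |4w^2 - 25w + 148| ≤ 4·7^2 + 25·7 + 148 = 519.
Hence |(4w^3 - w^2 - 2w + 3) + 885| ≤ 519|w + 6| < eps provided |w + 6| < eps/519.
Take delta = min(1, eps/519). Then 0 < |w + 6| < delta gives both |w + 6| < 1 and |w + 6| < eps/519, so |(4w^3 - w^2 - 2w + 3) + 885| < eps.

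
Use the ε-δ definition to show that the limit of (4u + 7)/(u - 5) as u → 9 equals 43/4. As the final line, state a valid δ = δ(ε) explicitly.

Fix ε > 0. We want δ > 0 with 0 < |u − 9| < δ ⇒ |(4u + 7)/(u - 5) − (43/4)| < ε.
Combining over a common denominator, (4u + 7)/(u - 5) − (43/4) = [(4u + 7)·4 − 43·(u - 5)] / [4·(u - 5)] = -27(u − 9) / (4(u - 5)).
So |(4u + 7)/(u - 5) − (43/4)| = 27|u − 9| / (4·|u − 5|).
Require δ ≤ 2, so |u − 5| ≥ |4| − |u − 9| > 4 − 2 = 2.
Hence |(4u + 7)/(u - 5) − (43/4)| < 27|u − 9|/(4·2) = (27/8)|u − 9|, which is < ε once |u − 9| < (8/27)ε.
Take δ = min(2, (8/27)ε). Then 0 < |u − 9| < δ forces both bounds, so |(4u + 7)/(u - 5) − (43/4)| < ε.

δ = min(2, (8/27)ε)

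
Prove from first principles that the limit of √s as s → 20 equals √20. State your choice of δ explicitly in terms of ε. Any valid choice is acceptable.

Let ε > 0 be given. We want δ > 0 such that 0 < |s − 20| < δ implies |√s − √20| < ε.
Multiplying by the conjugate, |√s − √20| = |s − 20|/(√s + √20).
Restrict δ ≤ 20 so that |s − 20| < 20 forces s > 0, and then √s + √20 > √20.
Hence |√s − √20| < |s − 20|/√20, which is < ε once |s − 20| < √20·ε.
Take δ = min(20, √20·ε). If 0 < |s − 20| < δ then s > 0 and |√s − √20| < |s − 20|/√20 < ε.

δ = min(20, √20·ε)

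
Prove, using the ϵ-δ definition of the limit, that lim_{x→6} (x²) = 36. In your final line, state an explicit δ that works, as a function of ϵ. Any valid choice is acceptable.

δ = min(1, ϵ/13)

Let ϵ > 0. We seek δ > 0 with 0 < |x − 6| < δ ⇒ |x² − 36| < ϵ.
Factor: x² − 36 = (x − 6)(x + 6), so |x² − 36| = |x − 6|·|x + 6|.
Impose δ ≤ 1 so that |x| < 7; then |x + 6| ≤ 13.
Hence |x² − 36| ≤ 13|x − 6|, which is < ϵ once |x − 6| < ϵ/13.
Take δ = min(1, ϵ/13). If 0 < |x − 6| < δ then both bounds hold and |x² − 36| ≤ 13|x − 6| < 13·(ϵ/13) = ϵ.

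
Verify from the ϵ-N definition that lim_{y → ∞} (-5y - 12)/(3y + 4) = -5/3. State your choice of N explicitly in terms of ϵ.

N = (16/9)/ϵ

Let ϵ > 0 be given. We seek N > 0 such that y > N implies |(-5y - 12)/(3y + 4) + 5/3| < ϵ.
(-5y - 12)/(3y + 4) + 5/3 = (3(-5y - 12) − (-5)(3y + 4)) / (3(3y + 4)) = -16/(3(3y + 4)).
For y > 0 we have 3y + 4 > 3y, so |(-5y - 12)/(3y + 4) + 5/3| = 16/(3(3y + 4)) < 16/(3·3y) = (16/9)/y.
Thus |(-5y - 12)/(3y + 4) + 5/3| < ϵ whenever y > (16/9)/ϵ.
Take N = (16/9)/ϵ. If y > N then |(-5y - 12)/(3y + 4) + 5/3| < (16/9)/y < ϵ.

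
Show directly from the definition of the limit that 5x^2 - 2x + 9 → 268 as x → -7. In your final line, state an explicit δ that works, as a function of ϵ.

Suppose ϵ > 0. We want δ > 0 such that 0 < |x + 7| < δ implies |(5x^2 - 2x + 9) − 268| < ϵ.
(5x^2 - 2x + 9) − 268 = 5x^2 - 2x - 259 = (x + 7)(5x - 37).
So |(5x^2 - 2x + 9) − 268| = |x + 7|·|5x - 37|.
Require δ ≤ 1. Then |x + 7| < 1 gives |x| < 8, and by the triangle inequality |5x - 37| ≤ 5·8 + 37 = 77.
Hence |(5x^2 - 2x + 9) − 268| ≤ 77|x + 7| < ϵ provided |x + 7| < ϵ/77.
Take δ = min(1, ϵ/77). Then 0 < |x + 7| < δ gives both |x + 7| < 1 and |x + 7| < ϵ/77, so |(5x^2 - 2x + 9) − 268| < ϵ.

δ = min(1, ϵ/77)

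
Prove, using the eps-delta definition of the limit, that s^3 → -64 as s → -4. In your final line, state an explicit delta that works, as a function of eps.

delta = min(2, eps/76)

Suppose eps > 0. We seek delta > 0 with 0 < |s + 4| < delta ⇒ |s^3 + 64| < eps.
Factor: s^3 + 64 = (s + 4)(s^2 - 4s + 16), so |s^3 + 64| = |s + 4|·|s^2 - 4s + 16|.
Impose delta ≤ 2 so that |s| < 6; then |s^2 - 4s + 16| ≤ 76.
Hence |s^3 + 64| ≤ 76|s + 4|, which is < eps once |s + 4| < eps/76.
Take delta = min(2, eps/76). If 0 < |s + 4| < delta then both bounds hold and |s^3 + 64| ≤ 76|s + 4| < 76·(eps/76) = eps.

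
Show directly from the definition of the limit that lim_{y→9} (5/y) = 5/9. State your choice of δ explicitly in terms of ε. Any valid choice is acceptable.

δ = min(9/2, (81/10)ε)

Let ε > 0. We seek δ > 0 such that 0 < |y − 9| < δ implies |5/y − (5/9)| < ε.
|5/y − (5/9)| = 5·|9 − y|/(9·|y|) = 5|y − 9|/(9|y|).
Restrict δ ≤ 9/2. Then |y − 9| < 9/2 gives |y| > 9/2, so 9|y| > 81/2.
Then |5/y − (5/9)| < 5|y − 9|/(81/2), which is < ε when |y − 9| < (81/10)ε.
Take δ = min(9/2, (81/10)ε). Then 0 < |y − 9| < δ gives both |y − 9| < 9/2 and |y − 9| < (81/10)ε, so |5/y − (5/9)| < ε.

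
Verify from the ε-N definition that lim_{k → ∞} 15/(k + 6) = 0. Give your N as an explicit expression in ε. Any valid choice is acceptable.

N = 15/ε

Suppose ε > 0. For k ≥ 1, |15/(k + 6) − 0| = 15/(k + 6) ≤ 15/k.
We need 15/k < ε, i.e. k > 15/ε.
Take N = 15/ε. If k > N then |15/(k + 6)| ≤ 15/k < ε.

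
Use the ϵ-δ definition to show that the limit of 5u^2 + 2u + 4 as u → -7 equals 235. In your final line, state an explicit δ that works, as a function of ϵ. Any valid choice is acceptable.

δ = min(1, ϵ/73)

Fix ϵ > 0. We want δ > 0 such that 0 < |u + 7| < δ implies |(5u^2 + 2u + 4) − 235| < ϵ.
(5u^2 + 2u + 4) − 235 = 5u^2 + 2u - 231 = (u + 7)(5u - 33).
So |(5u^2 + 2u + 4) − 235| = |u + 7|·|5u - 33|.
Assume first that |u + 7| < 1, so |u| < 8. Then |5u - 33| ≤ 5·8 + 33 = 73.
Hence |(5u^2 + 2u + 4) − 235| ≤ 73|u + 7| < ϵ provided |u + 7| < ϵ/73.
Choosing δ = min(1, ϵ/73) ensures both conditions, hence |(5u^2 + 2u + 4) − 235| < ϵ.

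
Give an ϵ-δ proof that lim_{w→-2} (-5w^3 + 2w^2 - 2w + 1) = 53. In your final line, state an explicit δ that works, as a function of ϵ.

Suppose ϵ > 0. We want δ > 0 such that 0 < |w + 2| < δ implies |(-5w^3 + 2w^2 - 2w + 1) − 53| < ϵ.
(-5w^3 + 2w^2 - 2w + 1) − 53 = -5w^3 + 2w^2 - 2w - 52 = (w + 2)(-5w^2 + 12w - 26).
So |(-5w^3 + 2w^2 - 2w + 1) − 53| = |w + 2|·|-5w^2 + 12w - 26|.
Assume first that |w + 2| < 1, so |w| < 3. Then |-5w^2 + 12w - 26| ≤ 5·3^2 + 12·3 + 26 = 107.
Hence |(-5w^3 + 2w^2 - 2w + 1) − 53| ≤ 107|w + 2| < ϵ provided |w + 2| < ϵ/107.
Take δ = min(1, ϵ/107). Then 0 < |w + 2| < δ gives both |w + 2| < 1 and |w + 2| < ϵ/107, so |(-5w^3 + 2w^2 - 2w + 1) − 53| < ϵ.

δ = min(1, ϵ/107)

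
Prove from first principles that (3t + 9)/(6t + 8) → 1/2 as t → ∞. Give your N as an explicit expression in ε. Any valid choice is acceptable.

N = (5/6)/ε

Suppose ε > 0. We seek N > 0 such that t > N implies |(3t + 9)/(6t + 8) − (1/2)| < ε.
(3t + 9)/(6t + 8) − (1/2) = (6(3t + 9) − 3(6t + 8)) / (6(6t + 8)) = 30/(6(6t + 8)).
For t > 0 we have 6t + 8 > 6t, so |(3t + 9)/(6t + 8) − (1/2)| = 30/(6(6t + 8)) < 30/(6·6t) = (5/6)/t.
Thus |(3t + 9)/(6t + 8) − (1/2)| < ε whenever t > (5/6)/ε.
Take N = (5/6)/ε. If t > N then |(3t + 9)/(6t + 8) − (1/2)| < (5/6)/t < ε.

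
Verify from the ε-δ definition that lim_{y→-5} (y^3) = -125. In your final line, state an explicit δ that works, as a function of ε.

Let ε > 0. We seek δ > 0 with 0 < |y + 5| < δ ⇒ |y^3 + 125| < ε.
Factor: y^3 + 125 = (y + 5)(y^2 - 5y + 25), so |y^3 + 125| = |y + 5|·|y^2 - 5y + 25|.
Impose δ ≤ 1 so that |y| < 6; then |y^2 - 5y + 25| ≤ 91.
Hence |y^3 + 125| ≤ 91|y + 5|, which is < ε once |y + 5| < ε/91.
Take δ = min(1, ε/91). If 0 < |y + 5| < δ then both bounds hold and |y^3 + 125| ≤ 91|y + 5| < 91·(ε/91) = ε.

δ = min(1, ε/91)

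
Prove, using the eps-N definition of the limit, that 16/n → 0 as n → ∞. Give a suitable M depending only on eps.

M = 16/eps

Let eps > 0 be given. For n ≥ 1, |16/n − 0| = 16/(n) ≤ 16/n.
We need 16/n < eps, i.e. n > 16/eps.
Take M = 16/eps. If n > M then |16/n| ≤ 16/n < eps.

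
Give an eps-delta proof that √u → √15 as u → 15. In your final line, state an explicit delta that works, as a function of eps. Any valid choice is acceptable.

delta = min(15, √15·eps)

Suppose eps > 0. We want delta > 0 such that 0 < |u − 15| < delta implies |√u − √15| < eps.
Multiplying by the conjugate, |√u − √15| = |u − 15|/(√u + √15).
Restrict delta ≤ 15 so that |u − 15| < 15 forces u > 0, and then √u + √15 > √15.
Hence |√u − √15| < |u − 15|/√15, which is < eps once |u − 15| < √15·eps.
Take delta = min(15, √15·eps). If 0 < |u − 15| < delta then u > 0 and |√u − √15| < |u − 15|/√15 < eps.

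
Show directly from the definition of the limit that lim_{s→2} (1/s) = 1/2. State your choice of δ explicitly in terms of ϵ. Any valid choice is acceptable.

δ = min(1, 2ϵ)

Suppose ϵ > 0. We seek δ > 0 such that 0 < |s − 2| < δ implies |1/s − (1/2)| < ϵ.
|1/s − (1/2)| = |2 − s|/(2·|s|) = |s − 2|/(2|s|).
Restrict δ ≤ 1. Then |s − 2| < 1 gives |s| > 1, so 2|s| > 2.
Then |1/s − (1/2)| < |s − 2|/2, which is < ϵ when |s − 2| < 2ϵ.
Take δ = min(1, 2ϵ). Then 0 < |s − 2| < δ gives both |s − 2| < 1 and |s − 2| < 2ϵ, so |1/s − (1/2)| < ϵ.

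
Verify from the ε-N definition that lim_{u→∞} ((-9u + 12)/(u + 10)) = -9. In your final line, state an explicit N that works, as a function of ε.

N = 102/ε

Let ε > 0 be given. We seek N > 0 such that u > N implies |(-9u + 12)/(u + 10) + 9| < ε.
(-9u + 12)/(u + 10) + 9 = ((-9u + 12) − (-9)(u + 10)) / ((u + 10)) = 102/((u + 10)).
For u > 0 we have u + 10 > u, so |(-9u + 12)/(u + 10) + 9| = 102/((u + 10)) < 102/(u) = 102/u.
Thus |(-9u + 12)/(u + 10) + 9| < ε whenever u > 102/ε.
Take N = 102/ε. If u > N then |(-9u + 12)/(u + 10) + 9| < 102/u < ε.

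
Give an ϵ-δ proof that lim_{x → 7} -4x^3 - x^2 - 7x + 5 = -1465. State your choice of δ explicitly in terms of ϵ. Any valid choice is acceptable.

δ = min(1, ϵ/698)

Suppose ϵ > 0. We want δ > 0 such that 0 < |x − 7| < δ implies |(-4x^3 - x^2 - 7x + 5) + 1465| < ϵ.
(-4x^3 - x^2 - 7x + 5) + 1465 = -4x^3 - x^2 - 7x + 1470 = (x − 7)(-4x^2 - 29x - 210).
So |(-4x^3 - x^2 - 7x + 5) + 1465| = |x − 7|·|-4x^2 - 29x - 210|.
Assume first that |x − 7| < 1, so |x| < 8. Then |-4x^2 - 29x - 210| ≤ 4·8^2 + 29·8 + 210 = 698.
Hence |(-4x^3 - x^2 - 7x + 5) + 1465| ≤ 698|x − 7| < ϵ provided |x − 7| < ϵ/698.
Take δ = min(1, ϵ/698). Then 0 < |x − 7| < δ gives both |x − 7| < 1 and |x − 7| < ϵ/698, so |(-4x^3 - x^2 - 7x + 5) + 1465| < ϵ.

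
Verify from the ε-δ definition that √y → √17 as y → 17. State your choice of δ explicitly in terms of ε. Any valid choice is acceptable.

δ = min(17, √17·ε)

Suppose ε > 0. We want δ > 0 such that 0 < |y − 17| < δ implies |√y − √17| < ε.
Multiplying by the conjugate, |√y − √17| = |y − 17|/(√y + √17).
Restrict δ ≤ 17 so that |y − 17| < 17 forces y > 0, and then √y + √17 > √17.
Hence |√y − √17| < |y − 17|/√17, which is < ε once |y − 17| < √17·ε.
Take δ = min(17, √17·ε). If 0 < |y − 17| < δ then y > 0 and |√y − √17| < |y − 17|/√17 < ε.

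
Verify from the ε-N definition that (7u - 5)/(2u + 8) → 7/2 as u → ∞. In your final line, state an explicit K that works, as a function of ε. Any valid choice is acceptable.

K = (33/2)/ε

Let ε > 0 be given. We seek K > 0 such that u > K implies |(7u - 5)/(2u + 8) − (7/2)| < ε.
(7u - 5)/(2u + 8) − (7/2) = (2(7u - 5) − 7(2u + 8)) / (2(2u + 8)) = -66/(2(2u + 8)).
For u > 0 we have 2u + 8 > 2u, so |(7u - 5)/(2u + 8) − (7/2)| = 66/(2(2u + 8)) < 66/(2·2u) = (33/2)/u.
Thus |(7u - 5)/(2u + 8) − (7/2)| < ε whenever u > (33/2)/ε.
Take K = (33/2)/ε. If u > K then |(7u - 5)/(2u + 8) − (7/2)| < (33/2)/u < ε.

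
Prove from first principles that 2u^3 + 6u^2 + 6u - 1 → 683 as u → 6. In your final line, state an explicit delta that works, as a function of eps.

Fix eps > 0. We want delta > 0 such that 0 < |u − 6| < delta implies |(2u^3 + 6u^2 + 6u - 1) − 683| < eps.
(2u^3 + 6u^2 + 6u - 1) − 683 = 2u^3 + 6u^2 + 6u - 684 = (u − 6)(2u^2 + 18u + 114).
So |(2u^3 + 6u^2 + 6u - 1) − 683| = |u − 6|·|2u^2 + 18u + 114|.
Require delta ≤ 2. Then |u − 6| < 2 gives |u| < 8, and by the triangle inequality |2u^2 + 18u + 114| ≤ 2·8^2 + 18·8 + 114 = 386.
Hence |(2u^3 + 6u^2 + 6u - 1) − 683| ≤ 386|u − 6| < eps provided |u − 6| < eps/386.
Take delta = min(2, eps/386). Then 0 < |u − 6| < delta gives both |u − 6| < 2 and |u − 6| < eps/386, so |(2u^3 + 6u^2 + 6u - 1) − 683| < eps.

delta = min(2, eps/386)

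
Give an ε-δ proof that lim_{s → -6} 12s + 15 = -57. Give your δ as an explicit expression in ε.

Let ε > 0 be given. We need δ > 0 so that 0 < |s + 6| < δ implies |(12s + 15) + 57| < ε.
Since (12s + 15) + 57 = 12(s + 6), we have |(12s + 15) + 57| = 12|s + 6|.
So 12|s + 6| < ε exactly when |s + 6| < ε/12.
Choosing δ = ε/12 gives |(12s + 15) + 57| = 12|s + 6| < ε whenever |s + 6| < δ.

δ = ε/12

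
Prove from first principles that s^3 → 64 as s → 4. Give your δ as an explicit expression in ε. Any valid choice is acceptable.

Let ε > 0 be given. We seek δ > 0 with 0 < |s − 4| < δ ⇒ |s^3 − 64| < ε.
Factor: s^3 − 64 = (s − 4)(s^2 + 4s + 16), so |s^3 − 64| = |s − 4|·|s^2 + 4s + 16|.
Impose δ ≤ 1 so that |s| < 5; then |s^2 + 4s + 16| ≤ 61.
Hence |s^3 − 64| ≤ 61|s − 4|, which is < ε once |s − 4| < ε/61.
Take δ = min(1, ε/61). If 0 < |s − 4| < δ then both bounds hold and |s^3 − 64| ≤ 61|s − 4| < 61·(ε/61) = ε.

δ = min(1, ε/61)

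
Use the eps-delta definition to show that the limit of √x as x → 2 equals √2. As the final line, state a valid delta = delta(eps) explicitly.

delta = min(2, √2·eps)

Let eps > 0 be given. We want delta > 0 such that 0 < |x − 2| < delta implies |√x − √2| < eps.
Multiplying by the conjugate, |√x − √2| = |x − 2|/(√x + √2).
Restrict delta ≤ 2 so that |x − 2| < 2 forces x > 0, and then √x + √2 > √2.
Hence |√x − √2| < |x − 2|/√2, which is < eps once |x − 2| < √2·eps.
Take delta = min(2, √2·eps). If 0 < |x − 2| < delta then x > 0 and |√x − √2| < |x − 2|/√2 < eps.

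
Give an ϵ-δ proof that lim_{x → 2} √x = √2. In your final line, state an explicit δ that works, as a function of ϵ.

Let ϵ > 0. We want δ > 0 such that 0 < |x − 2| < δ implies |√x − √2| < ϵ.
Rationalise: √x − √2 = (x − 2)/(√x + √2), so |√x − √2| = |x − 2|/(√x + √2).
Restrict δ ≤ 2 so that |x − 2| < 2 forces x > 0, and then √x + √2 > √2.
Hence |√x − √2| < |x − 2|/√2, which is < ϵ once |x − 2| < √2·ϵ.
Take δ = min(2, √2·ϵ). If 0 < |x − 2| < δ then x > 0 and |√x − √2| < |x − 2|/√2 < ϵ.

δ = min(2, √2·ϵ)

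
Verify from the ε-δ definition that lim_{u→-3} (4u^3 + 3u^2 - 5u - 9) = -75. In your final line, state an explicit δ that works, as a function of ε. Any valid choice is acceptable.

δ = min(1, ε/122)

Let ε > 0 be given. We want δ > 0 such that 0 < |u + 3| < δ implies |(4u^3 + 3u^2 - 5u - 9) + 75| < ε.
(4u^3 + 3u^2 - 5u - 9) + 75 = 4u^3 + 3u^2 - 5u + 66 = (u + 3)(4u^2 - 9u + 22).
So |(4u^3 + 3u^2 - 5u - 9) + 75| = |u + 3|·|4u^2 - 9u + 22|.
Assume first that |u + 3| < 1, so |u| < 4. Then |4u^2 - 9u + 22| ≤ 4·4^2 + 9·4 + 22 = 122.
Hence |(4u^3 + 3u^2 - 5u - 9) + 75| ≤ 122|u + 3| < ε provided |u + 3| < ε/122.
Take δ = min(1, ε/122). Then 0 < |u + 3| < δ gives both |u + 3| < 1 and |u + 3| < ε/122, so |(4u^3 + 3u^2 - 5u - 9) + 75| < ε.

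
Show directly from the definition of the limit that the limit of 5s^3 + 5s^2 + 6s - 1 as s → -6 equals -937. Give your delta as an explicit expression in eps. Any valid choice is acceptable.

delta = min(1, eps/576)

Suppose eps > 0. We want delta > 0 such that 0 < |s + 6| < delta implies |(5s^3 + 5s^2 + 6s - 1) + 937| < eps.
(5s^3 + 5s^2 + 6s - 1) + 937 = 5s^3 + 5s^2 + 6s + 936 = (s + 6)(5s^2 - 25s + 156).
So |(5s^3 + 5s^2 + 6s - 1) + 937| = |s + 6|·|5s^2 - 25s + 156|.
Require delta ≤ 1. Then |s + 6| < 1 gives |s| < 7, and by the triangle inequality |5s^2 - 25s + 156| ≤ 5·7^2 + 25·7 + 156 = 576.
Hence |(5s^3 + 5s^2 + 6s - 1) + 937| ≤ 576|s + 6| < eps provided |s + 6| < eps/576.
Take delta = min(1, eps/576). Then 0 < |s + 6| < delta gives both |s + 6| < 1 and |s + 6| < eps/576, so |(5s^3 + 5s^2 + 6s - 1) + 937| < eps.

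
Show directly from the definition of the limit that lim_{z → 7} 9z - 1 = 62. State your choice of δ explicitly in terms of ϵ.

δ = ϵ/9

Fix ϵ > 0. We need δ > 0 so that 0 < |z − 7| < δ implies |(9z - 1) − 62| < ϵ.
|(9z - 1) − 62| = |9z - 63| = 9|z − 7|.
So 9|z − 7| < ϵ exactly when |z − 7| < ϵ/9.
Take δ = ϵ/9. If 0 < |z − 7| < δ then |(9z - 1) − 62| = 9|z − 7| < 9·(ϵ/9) = ϵ.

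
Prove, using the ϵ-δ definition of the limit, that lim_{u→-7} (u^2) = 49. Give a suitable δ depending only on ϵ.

Let ϵ > 0 be given. We seek δ > 0 with 0 < |u + 7| < δ ⇒ |u^2 − 49| < ϵ.
Factor: u^2 − 49 = (u + 7)(u - 7), so |u^2 − 49| = |u + 7|·|u - 7|.
Restrict δ ≤ 2. Then |u + 7| < 2 gives |u| < 9, so by the triangle inequality |u - 7| ≤ 9 + 7 = 16.
Hence |u^2 − 49| ≤ 16|u + 7|, which is < ϵ once |u + 7| < ϵ/16.
Take δ = min(2, ϵ/16). If 0 < |u + 7| < δ then both bounds hold and |u^2 − 49| ≤ 16|u + 7| < 16·(ϵ/16) = ϵ.

δ = min(2, ϵ/16)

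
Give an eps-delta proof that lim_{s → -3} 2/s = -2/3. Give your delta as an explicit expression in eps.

Let eps > 0 be given. We seek delta > 0 such that 0 < |s + 3| < delta implies |2/s + 2/3| < eps.
|2/s + 2/3| = 2·|-3 − s|/(3·|s|) = 2|s + 3|/(3|s|).
Restrict delta ≤ 3/2. Then |s + 3| < 3/2 gives |s| > 3/2, so 3|s| > 9/2.
Then |2/s + 2/3| < 2|s + 3|/(9/2), which is < eps when |s + 3| < (9/4)eps.
Take delta = min(3/2, (9/4)eps). Then 0 < |s + 3| < delta gives both |s + 3| < 3/2 and |s + 3| < (9/4)eps, so |2/s + 2/3| < eps.

delta = min(3/2, (9/4)eps)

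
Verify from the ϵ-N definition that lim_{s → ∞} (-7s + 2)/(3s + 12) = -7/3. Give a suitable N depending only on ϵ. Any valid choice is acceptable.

Let ϵ > 0. We seek N > 0 such that s > N implies |(-7s + 2)/(3s + 12) + 7/3| < ϵ.
(-7s + 2)/(3s + 12) + 7/3 = (3(-7s + 2) − (-7)(3s + 12)) / (3(3s + 12)) = 90/(3(3s + 12)).
For s > 0 we have 3s + 12 > 3s, so |(-7s + 2)/(3s + 12) + 7/3| = 90/(3(3s + 12)) < 90/(3·3s) = 10/s.
Thus |(-7s + 2)/(3s + 12) + 7/3| < ϵ whenever s > 10/ϵ.
Take N = 10/ϵ. If s > N then |(-7s + 2)/(3s + 12) + 7/3| < 10/s < ϵ.

N = 10/ϵ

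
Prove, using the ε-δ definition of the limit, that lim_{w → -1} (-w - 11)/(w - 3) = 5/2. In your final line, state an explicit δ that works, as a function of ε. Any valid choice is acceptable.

δ = min(2, (4/7)ε)

Fix ε > 0. We want δ > 0 with 0 < |w + 1| < δ ⇒ |(-w - 11)/(w - 3) − (5/2)| < ε.
Combining over a common denominator, (-w - 11)/(w - 3) − (5/2) = [(-w - 11)·(-4) − (-10)·(w - 3)] / [(-4)·(w - 3)] = 14(w + 1) / ((-4)(w - 3)).
So |(-w - 11)/(w - 3) − (5/2)| = 14|w + 1| / (4·|w − 3|).
Require δ ≤ 2, so |w − 3| ≥ |-4| − |w + 1| > 4 − 2 = 2.
Hence |(-w - 11)/(w - 3) − (5/2)| < 14|w + 1|/(4·2) = (7/4)|w + 1|, which is < ε once |w + 1| < (4/7)ε.
Take δ = min(2, (4/7)ε). Then 0 < |w + 1| < δ forces both bounds, so |(-w - 11)/(w - 3) − (5/2)| < ε.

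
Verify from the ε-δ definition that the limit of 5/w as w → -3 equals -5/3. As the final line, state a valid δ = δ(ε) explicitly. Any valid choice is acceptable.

δ = min(3/2, (9/10)ε)

Let ε > 0. We seek δ > 0 such that 0 < |w + 3| < δ implies |5/w + 5/3| < ε.
|5/w + 5/3| = 5·|-3 − w|/(3·|w|) = 5|w + 3|/(3|w|).
Restrict δ ≤ 3/2. Then |w + 3| < 3/2 gives |w| > 3/2, so 3|w| > 9/2.
Then |5/w + 5/3| < 5|w + 3|/(9/2), which is < ε when |w + 3| < (9/10)ε.
Take δ = min(3/2, (9/10)ε). Then 0 < |w + 3| < δ gives both |w + 3| < 3/2 and |w + 3| < (9/10)ε, so |5/w + 5/3| < ε.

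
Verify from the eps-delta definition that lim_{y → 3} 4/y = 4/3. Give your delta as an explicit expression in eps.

Let eps > 0 be given. We seek delta > 0 such that 0 < |y − 3| < delta implies |4/y − (4/3)| < eps.
|4/y − (4/3)| = 4·|3 − y|/(3·|y|) = 4|y − 3|/(3|y|).
Restrict delta ≤ 3/2. Then |y − 3| < 3/2 gives |y| > 3/2, so 3|y| > 9/2.
Then |4/y − (4/3)| < 4|y − 3|/(9/2), which is < eps when |y − 3| < (9/8)eps.
Take delta = min(3/2, (9/8)eps). Then 0 < |y − 3| < delta gives both |y − 3| < 3/2 and |y − 3| < (9/8)eps, so |4/y − (4/3)| < eps.

delta = min(3/2, (9/8)eps)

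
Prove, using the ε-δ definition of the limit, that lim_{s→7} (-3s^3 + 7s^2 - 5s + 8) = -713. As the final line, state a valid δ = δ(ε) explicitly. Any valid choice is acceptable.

Let ε > 0. We want δ > 0 such that 0 < |s − 7| < δ implies |(-3s^3 + 7s^2 - 5s + 8) + 713| < ε.
(-3s^3 + 7s^2 - 5s + 8) + 713 = -3s^3 + 7s^2 - 5s + 721 = (s − 7)(-3s^2 - 14s - 103).
So |(-3s^3 + 7s^2 - 5s + 8) + 713| = |s − 7|·|-3s^2 - 14s - 103|.
Assume first that |s − 7| < 1, so |s| < 8. Then |-3s^2 - 14s - 103| ≤ 3·8^2 + 14·8 + 103 = 407.
Hence |(-3s^3 + 7s^2 - 5s + 8) + 713| ≤ 407|s − 7| < ε provided |s − 7| < ε/407.
Take δ = min(1, ε/407). Then 0 < |s − 7| < δ gives both |s − 7| < 1 and |s − 7| < ε/407, so |(-3s^3 + 7s^2 - 5s + 8) + 713| < ε.

δ = min(1, ε/407)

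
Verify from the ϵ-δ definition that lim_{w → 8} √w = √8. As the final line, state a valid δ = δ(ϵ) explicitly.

δ = min(8, √8·ϵ)

Suppose ϵ > 0. We want δ > 0 such that 0 < |w − 8| < δ implies |√w − √8| < ϵ.
Rationalise: √w − √8 = (w − 8)/(√w + √8), so |√w − √8| = |w − 8|/(√w + √8).
Restrict δ ≤ 8 so that |w − 8| < 8 forces w > 0, and then √w + √8 > √8.
Hence |√w − √8| < |w − 8|/√8, which is < ϵ once |w − 8| < √8·ϵ.
Take δ = min(8, √8·ϵ). If 0 < |w − 8| < δ then w > 0 and |√w − √8| < |w − 8|/√8 < ϵ.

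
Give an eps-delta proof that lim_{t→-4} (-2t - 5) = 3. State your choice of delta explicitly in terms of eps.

Suppose eps > 0. We need delta > 0 so that 0 < |t + 4| < delta implies |(-2t - 5) − 3| < eps.
Since (-2t - 5) − 3 = -2(t + 4), we have |(-2t - 5) − 3| = 2|t + 4|.
Thus it suffices that |t + 4| < eps/2.
Take delta = eps/2. If 0 < |t + 4| < delta then |(-2t - 5) − 3| = 2|t + 4| < 2·(eps/2) = eps.

delta = eps/2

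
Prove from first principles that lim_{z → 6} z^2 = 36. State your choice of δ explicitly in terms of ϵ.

Let ϵ > 0. We seek δ > 0 with 0 < |z − 6| < δ ⇒ |z^2 − 36| < ϵ.
Factor: z^2 − 36 = (z − 6)(z + 6), so |z^2 − 36| = |z − 6|·|z + 6|.
Restrict δ ≤ 2. Then |z − 6| < 2 gives |z| < 8, so by the triangle inequality |z + 6| ≤ 8 + 6 = 14.
Hence |z^2 − 36| ≤ 14|z − 6|, which is < ϵ once |z − 6| < ϵ/14.
Take δ = min(2, ϵ/14). If 0 < |z − 6| < δ then both bounds hold and |z^2 − 36| ≤ 14|z − 6| < 14·(ϵ/14) = ϵ.

δ = min(2, ϵ/14)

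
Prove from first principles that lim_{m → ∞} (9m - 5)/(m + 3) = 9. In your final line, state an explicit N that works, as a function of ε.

Let ε > 0. For m ≥ 1, |(9m - 5)/(m + 3) − 9| = |-32|/((m + 3)) = 32/((m + 3)).
Since m + 3 ≥ m for m ≥ 1, this is ≤ 32/(m) = 32/m.
So |(9m - 5)/(m + 3) − 9| < ε whenever m > 32/ε.
Take N = 32/ε. If m > N then |(9m - 5)/(m + 3) − 9| ≤ 32/m < ε.

N = 32/ε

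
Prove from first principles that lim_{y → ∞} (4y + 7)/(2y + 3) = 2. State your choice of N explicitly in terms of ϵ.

Let ϵ > 0 be given. We seek N > 0 such that y > N implies |(4y + 7)/(2y + 3) − 2| < ϵ.
(4y + 7)/(2y + 3) − 2 = (2(4y + 7) − 4(2y + 3)) / (2(2y + 3)) = 2/(2(2y + 3)).
For y > 0 we have 2y + 3 > 2y, so |(4y + 7)/(2y + 3) − 2| = 2/(2(2y + 3)) < 2/(2·2y) = (1/2)/y.
Thus |(4y + 7)/(2y + 3) − 2| < ϵ whenever y > (1/2)/ϵ.
Take N = (1/2)/ϵ. If y > N then |(4y + 7)/(2y + 3) − 2| < (1/2)/y < ϵ.

N = (1/2)/ϵ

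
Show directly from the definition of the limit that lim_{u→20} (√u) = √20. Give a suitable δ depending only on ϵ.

Fix ϵ > 0. We want δ > 0 such that 0 < |u − 20| < δ implies |√u − √20| < ϵ.
Rationalise: √u − √20 = (u − 20)/(√u + √20), so |√u − √20| = |u − 20|/(√u + √20).
Restrict δ ≤ 20 so that |u − 20| < 20 forces u > 0, and then √u + √20 > √20.
Hence |√u − √20| < |u − 20|/√20, which is < ϵ once |u − 20| < √20·ϵ.
Take δ = min(20, √20·ϵ). If 0 < |u − 20| < δ then u > 0 and |√u − √20| < |u − 20|/√20 < ϵ.

δ = min(20, √20·ϵ)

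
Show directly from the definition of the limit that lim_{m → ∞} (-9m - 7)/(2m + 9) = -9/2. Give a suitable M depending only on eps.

Fix eps > 0. For m ≥ 1, |(-9m - 7)/(2m + 9) + 9/2| = |67|/(2(2m + 9)) = 67/(2(2m + 9)).
Since 2m + 9 ≥ 2m for m ≥ 1, this is ≤ 67/(2·2m) = (67/4)/m.
So |(-9m - 7)/(2m + 9) + 9/2| < eps whenever m > (67/4)/eps.
Take M = (67/4)/eps. If m > M then |(-9m - 7)/(2m + 9) + 9/2| ≤ (67/4)/m < eps.

M = (67/4)/eps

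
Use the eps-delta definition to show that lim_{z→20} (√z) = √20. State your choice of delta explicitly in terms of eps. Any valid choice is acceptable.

delta = min(20, √20·eps)

Fix eps > 0. We want delta > 0 such that 0 < |z − 20| < delta implies |√z − √20| < eps.
Rationalise: √z − √20 = (z − 20)/(√z + √20), so |√z − √20| = |z − 20|/(√z + √20).
Restrict delta ≤ 20 so that |z − 20| < 20 forces z > 0, and then √z + √20 > √20.
Hence |√z − √20| < |z − 20|/√20, which is < eps once |z − 20| < √20·eps.
Take delta = min(20, √20·eps). If 0 < |z − 20| < delta then z > 0 and |√z − √20| < |z − 20|/√20 < eps.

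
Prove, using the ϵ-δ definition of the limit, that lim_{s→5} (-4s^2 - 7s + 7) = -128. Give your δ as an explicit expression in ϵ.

δ = min(1, ϵ/51)

Let ϵ > 0. We want δ > 0 such that 0 < |s − 5| < δ implies |(-4s^2 - 7s + 7) + 128| < ϵ.
(-4s^2 - 7s + 7) + 128 = -4s^2 - 7s + 135 = (s − 5)(-4s - 27).
So |(-4s^2 - 7s + 7) + 128| = |s − 5|·|-4s - 27|.
Require δ ≤ 1. Then |s − 5| < 1 gives |s| < 6, and by the triangle inequality |-4s - 27| ≤ 4·6 + 27 = 51.
Hence |(-4s^2 - 7s + 7) + 128| ≤ 51|s − 5| < ϵ provided |s − 5| < ϵ/51.
Take δ = min(1, ϵ/51). Then 0 < |s − 5| < δ gives both |s − 5| < 1 and |s − 5| < ϵ/51, so |(-4s^2 - 7s + 7) + 128| < ϵ.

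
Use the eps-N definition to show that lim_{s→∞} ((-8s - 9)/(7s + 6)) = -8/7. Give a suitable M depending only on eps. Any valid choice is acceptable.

M = (15/49)/eps

Let eps > 0 be given. We seek M > 0 such that s > M implies |(-8s - 9)/(7s + 6) + 8/7| < eps.
(-8s - 9)/(7s + 6) + 8/7 = (7(-8s - 9) − (-8)(7s + 6)) / (7(7s + 6)) = -15/(7(7s + 6)).
For s > 0 we have 7s + 6 > 7s, so |(-8s - 9)/(7s + 6) + 8/7| = 15/(7(7s + 6)) < 15/(7·7s) = (15/49)/s.
Thus |(-8s - 9)/(7s + 6) + 8/7| < eps whenever s > (15/49)/eps.
Take M = (15/49)/eps. If s > M then |(-8s - 9)/(7s + 6) + 8/7| < (15/49)/s < eps.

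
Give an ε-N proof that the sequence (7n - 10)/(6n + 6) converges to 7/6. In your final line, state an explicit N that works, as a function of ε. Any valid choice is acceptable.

Let ε > 0 be given. For n ≥ 1, |(7n - 10)/(6n + 6) − (7/6)| = |-102|/(6(6n + 6)) = 102/(6(6n + 6)).
Since 6n + 6 ≥ 6n for n ≥ 1, this is ≤ 102/(6·6n) = (17/6)/n.
So |(7n - 10)/(6n + 6) − (7/6)| < ε whenever n > (17/6)/ε.
Take N = (17/6)/ε. If n > N then |(7n - 10)/(6n + 6) − (7/6)| ≤ (17/6)/n < ε.

N = (17/6)/ε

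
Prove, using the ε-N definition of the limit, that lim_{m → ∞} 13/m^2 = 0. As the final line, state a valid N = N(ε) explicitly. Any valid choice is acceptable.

N = (13/ε)^{1/2}

Let ε > 0 be given. For m ≥ 1, |13/m^2 − 0| = 13/m^2.
13/m^2 < ε ⇔ m^2 > 13/ε ⇔ m > (13/ε)^{1/2}.
Take N = (13/ε)^{1/2}. Then m > N implies 13/m^2 < ε.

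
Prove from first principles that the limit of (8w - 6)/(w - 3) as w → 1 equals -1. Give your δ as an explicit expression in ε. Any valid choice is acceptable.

Suppose ε > 0. We want δ > 0 with 0 < |w − 1| < δ ⇒ |(8w - 6)/(w - 3) + 1| < ε.
Combining over a common denominator, (8w - 6)/(w - 3) + 1 = [(8w - 6)·(-2) − 2·(w - 3)] / [(-2)·(w - 3)] = -18(w − 1) / ((-2)(w - 3)).
So |(8w - 6)/(w - 3) + 1| = 18|w − 1| / (2·|w − 3|).
Restrict δ ≤ 1. Then |w − 1| < 1 gives |w − 3| = |(w − 1) + (-2)| ≥ 2 − 1 = 1.
Hence |(8w - 6)/(w - 3) + 1| < 18|w − 1|/(2·1) = 9|w − 1|, which is < ε once |w − 1| < (1/9)ε.
Take δ = min(1, (1/9)ε). Then 0 < |w − 1| < δ forces both bounds, so |(8w - 6)/(w - 3) + 1| < ε.

δ = min(1, (1/9)ε)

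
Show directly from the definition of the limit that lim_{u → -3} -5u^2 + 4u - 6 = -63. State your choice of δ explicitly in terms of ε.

δ = min(2, ε/44)

Let ε > 0. We want δ > 0 such that 0 < |u + 3| < δ implies |(-5u^2 + 4u - 6) + 63| < ε.
(-5u^2 + 4u - 6) + 63 = -5u^2 + 4u + 57 = (u + 3)(-5u + 19).
So |(-5u^2 + 4u - 6) + 63| = |u + 3|·|-5u + 19|.
Require δ ≤ 2. Then |u + 3| < 2 gives |u| < 5, and by the triangle inequality |-5u + 19| ≤ 5·5 + 19 = 44.
Hence |(-5u^2 + 4u - 6) + 63| ≤ 44|u + 3| < ε provided |u + 3| < ε/44.
Choosing δ = min(2, ε/44) ensures both conditions, hence |(-5u^2 + 4u - 6) + 63| < ε.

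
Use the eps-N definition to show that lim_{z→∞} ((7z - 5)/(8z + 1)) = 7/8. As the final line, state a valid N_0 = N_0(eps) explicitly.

N_0 = (47/64)/eps

Let eps > 0. We seek N_0 > 0 such that z > N_0 implies |(7z - 5)/(8z + 1) − (7/8)| < eps.
(7z - 5)/(8z + 1) − (7/8) = (8(7z - 5) − 7(8z + 1)) / (8(8z + 1)) = -47/(8(8z + 1)).
For z > 0 we have 8z + 1 > 8z, so |(7z - 5)/(8z + 1) − (7/8)| = 47/(8(8z + 1)) < 47/(8·8z) = (47/64)/z.
Thus |(7z - 5)/(8z + 1) − (7/8)| < eps whenever z > (47/64)/eps.
Take N_0 = (47/64)/eps. If z > N_0 then |(7z - 5)/(8z + 1) − (7/8)| < (47/64)/z < eps.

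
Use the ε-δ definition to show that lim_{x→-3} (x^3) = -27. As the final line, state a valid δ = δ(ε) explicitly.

Let ε > 0. We seek δ > 0 with 0 < |x + 3| < δ ⇒ |x^3 + 27| < ε.
Factor: x^3 + 27 = (x + 3)(x^2 - 3x + 9), so |x^3 + 27| = |x + 3|·|x^2 - 3x + 9|.
Impose δ ≤ 1 so that |x| < 4; then |x^2 - 3x + 9| ≤ 37.
Hence |x^3 + 27| ≤ 37|x + 3|, which is < ε once |x + 3| < ε/37.
Take δ = min(1, ε/37). If 0 < |x + 3| < δ then both bounds hold and |x^3 + 27| ≤ 37|x + 3| < 37·(ε/37) = ε.

δ = min(1, ε/37)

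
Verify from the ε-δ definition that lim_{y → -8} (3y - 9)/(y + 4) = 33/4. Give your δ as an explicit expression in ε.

Fix ε > 0. We want δ > 0 with 0 < |y + 8| < δ ⇒ |(3y - 9)/(y + 4) − (33/4)| < ε.
Combining over a common denominator, (3y - 9)/(y + 4) − (33/4) = [(3y - 9)·(-4) − (-33)·(y + 4)] / [(-4)·(y + 4)] = 21(y + 8) / ((-4)(y + 4)).
So |(3y - 9)/(y + 4) − (33/4)| = 21|y + 8| / (4·|y + 4|).
Restrict δ ≤ 2. Then |y + 8| < 2 gives |y + 4| = |(y + 8) + (-4)| ≥ 4 − 2 = 2.
Hence |(3y - 9)/(y + 4) − (33/4)| < 21|y + 8|/(4·2) = (21/8)|y + 8|, which is < ε once |y + 8| < (8/21)ε.
Take δ = min(2, (8/21)ε). Then 0 < |y + 8| < δ forces both bounds, so |(3y - 9)/(y + 4) − (33/4)| < ε.

δ = min(2, (8/21)ε)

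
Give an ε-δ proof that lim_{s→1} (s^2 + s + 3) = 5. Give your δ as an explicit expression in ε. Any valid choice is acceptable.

δ = min(2, ε/5)

Suppose ε > 0. We want δ > 0 such that 0 < |s − 1| < δ implies |(s^2 + s + 3) − 5| < ε.
(s^2 + s + 3) − 5 = s^2 + s - 2 = (s − 1)(s + 2).
So |(s^2 + s + 3) − 5| = |s − 1|·|s + 2|.
Assume first that |s − 1| < 2, so |s| < 3. Then |s + 2| ≤ 3 + 2 = 5.
Hence |(s^2 + s + 3) − 5| ≤ 5|s − 1| < ε provided |s − 1| < ε/5.
Take δ = min(2, ε/5). Then 0 < |s − 1| < δ gives both |s − 1| < 2 and |s − 1| < ε/5, so |(s^2 + s + 3) − 5| < ε.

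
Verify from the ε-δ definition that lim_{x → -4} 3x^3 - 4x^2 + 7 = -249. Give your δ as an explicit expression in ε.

δ = min(1, ε/219)

Let ε > 0. We want δ > 0 such that 0 < |x + 4| < δ implies |(3x^3 - 4x^2 + 7) + 249| < ε.
(3x^3 - 4x^2 + 7) + 249 = 3x^3 - 4x^2 + 256 = (x + 4)(3x^2 - 16x + 64).
So |(3x^3 - 4x^2 + 7) + 249| = |x + 4|·|3x^2 - 16x + 64|.
Require δ ≤ 1. Then |x + 4| < 1 gives |x| < 5, and by the triangle inequality |3x^2 - 16x + 64| ≤ 3·5^2 + 16·5 + 64 = 219.
Hence |(3x^3 - 4x^2 + 7) + 249| ≤ 219|x + 4| < ε provided |x + 4| < ε/219.
Take δ = min(1, ε/219). Then 0 < |x + 4| < δ gives both |x + 4| < 1 and |x + 4| < ε/219, so |(3x^3 - 4x^2 + 7) + 249| < ε.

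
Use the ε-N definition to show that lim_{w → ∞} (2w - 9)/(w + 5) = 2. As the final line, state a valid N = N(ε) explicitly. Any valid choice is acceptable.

N = 19/ε

Let ε > 0. We seek N > 0 such that w > N implies |(2w - 9)/(w + 5) − 2| < ε.
(2w - 9)/(w + 5) − 2 = ((2w - 9) − 2(w + 5)) / ((w + 5)) = -19/((w + 5)).
For w > 0 we have w + 5 > w, so |(2w - 9)/(w + 5) − 2| = 19/((w + 5)) < 19/(w) = 19/w.
Thus |(2w - 9)/(w + 5) − 2| < ε whenever w > 19/ε.
Take N = 19/ε. If w > N then |(2w - 9)/(w + 5) − 2| < 19/w < ε.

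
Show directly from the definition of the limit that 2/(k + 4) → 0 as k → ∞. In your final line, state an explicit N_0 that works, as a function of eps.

Suppose eps > 0. For k ≥ 1, |2/(k + 4) − 0| = 2/(k + 4) ≤ 2/k.
We need 2/k < eps, i.e. k > 2/eps.
Take N_0 = 2/eps. If k > N_0 then |2/(k + 4)| ≤ 2/k < eps.

N_0 = 2/eps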